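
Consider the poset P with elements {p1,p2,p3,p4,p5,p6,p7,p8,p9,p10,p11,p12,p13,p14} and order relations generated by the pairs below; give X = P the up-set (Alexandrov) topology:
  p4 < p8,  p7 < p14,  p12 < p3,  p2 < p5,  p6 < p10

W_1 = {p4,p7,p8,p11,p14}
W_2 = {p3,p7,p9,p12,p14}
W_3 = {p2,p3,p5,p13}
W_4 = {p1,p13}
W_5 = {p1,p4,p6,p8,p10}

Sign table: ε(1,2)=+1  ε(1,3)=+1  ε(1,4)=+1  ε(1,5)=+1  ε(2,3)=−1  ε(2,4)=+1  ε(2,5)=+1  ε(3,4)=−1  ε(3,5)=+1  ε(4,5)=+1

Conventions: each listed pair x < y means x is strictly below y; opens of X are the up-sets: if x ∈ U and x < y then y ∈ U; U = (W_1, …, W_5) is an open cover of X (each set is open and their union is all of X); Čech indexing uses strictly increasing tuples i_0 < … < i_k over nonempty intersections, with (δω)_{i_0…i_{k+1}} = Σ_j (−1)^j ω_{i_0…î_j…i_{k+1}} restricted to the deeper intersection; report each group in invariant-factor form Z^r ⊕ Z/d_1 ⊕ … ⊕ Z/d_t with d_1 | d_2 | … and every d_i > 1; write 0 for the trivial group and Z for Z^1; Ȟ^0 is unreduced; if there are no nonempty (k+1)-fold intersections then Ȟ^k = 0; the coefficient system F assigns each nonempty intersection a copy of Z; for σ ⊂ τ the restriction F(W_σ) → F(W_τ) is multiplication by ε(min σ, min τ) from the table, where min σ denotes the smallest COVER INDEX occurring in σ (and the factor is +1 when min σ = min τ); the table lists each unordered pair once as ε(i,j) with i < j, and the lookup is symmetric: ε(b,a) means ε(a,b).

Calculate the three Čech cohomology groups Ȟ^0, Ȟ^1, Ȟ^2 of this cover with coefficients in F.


cover nerve:
  W12={p7,p14} W15={p4,p8} W23={p3} W34={p13} W45={p1}
C dims 5,5; δ0: rk 4, SNF 1^4
Ȟ^0: (5−4)−0=1 ⇒ Z
Ȟ^1: (5−0)−4=1 ⇒ Z
Ȟ^2: (0−0)−0=0 ⇒ 0

Ȟ^0 ≅ Z, Ȟ^1 ≅ Z and Ȟ^2 ≅ 0


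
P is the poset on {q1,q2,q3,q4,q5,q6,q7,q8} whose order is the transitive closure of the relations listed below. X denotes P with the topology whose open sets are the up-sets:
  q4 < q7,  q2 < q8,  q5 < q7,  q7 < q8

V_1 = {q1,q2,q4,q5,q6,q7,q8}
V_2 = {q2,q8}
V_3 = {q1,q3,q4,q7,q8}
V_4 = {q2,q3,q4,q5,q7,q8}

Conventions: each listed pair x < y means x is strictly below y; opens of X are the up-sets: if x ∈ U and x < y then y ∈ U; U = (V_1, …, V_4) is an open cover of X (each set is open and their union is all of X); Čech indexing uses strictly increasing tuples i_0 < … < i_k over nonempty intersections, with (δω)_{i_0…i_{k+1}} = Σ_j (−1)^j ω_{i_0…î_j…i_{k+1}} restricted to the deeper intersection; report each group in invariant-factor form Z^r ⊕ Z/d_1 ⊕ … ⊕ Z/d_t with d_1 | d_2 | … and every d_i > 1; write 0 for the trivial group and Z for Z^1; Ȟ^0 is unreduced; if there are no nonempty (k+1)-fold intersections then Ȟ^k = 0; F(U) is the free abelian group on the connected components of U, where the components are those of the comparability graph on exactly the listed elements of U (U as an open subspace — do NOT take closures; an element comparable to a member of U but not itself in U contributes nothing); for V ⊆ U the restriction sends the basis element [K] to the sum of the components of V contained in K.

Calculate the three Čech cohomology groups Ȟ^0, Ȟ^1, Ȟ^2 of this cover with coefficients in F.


nonempty overlaps:
  V12={q2,q8} V13={q1,q4,q7,q8} V14={q2,q4,q5,q7,q8} V23={q8} V24={q2,q8} V34={q3,q4,q7,q8}
  V123={q8} V124={q2,q8} V134={q4,q7,q8} V234={q8}
  V1234={q8}
components per intersection:
  V1: {q1} {q2,q4,q5,q7,q8} {q6}
  V2: {q2,q8}
  V3: {q1} {q3} {q4,q7,q8}
  V4: {q2,q4,q5,q7,q8} {q3}
  V12: {q2,q8}
  V13: {q1} {q4,q7,q8}
  V14: {q2,q4,q5,q7,q8}
  V23: {q8}
  V24: {q2,q8}
  V34: {q3} {q4,q7,q8}
  V123: {q8}
  V124: {q2,q8}
  V134: {q4,q7,q8}
  V234: {q8}
  V1234: {q8}
C dims 9,8,4,1; δ0: rk 5, SNF 1^5; δ1: rk 3, SNF 1^3; δ2: rk 1, SNF 1^1
degree 0: 9−5−0 = 4 → Ȟ^0 ≅ Z^4
degree 1: 8−3−5 = 0 → Ȟ^1 ≅ 0
degree 2: 4−1−3 = 0 → Ȟ^2 ≅ 0

Ȟ^0 ≅ Z^4,  Ȟ^1 ≅ 0,  Ȟ^2 ≅ 0


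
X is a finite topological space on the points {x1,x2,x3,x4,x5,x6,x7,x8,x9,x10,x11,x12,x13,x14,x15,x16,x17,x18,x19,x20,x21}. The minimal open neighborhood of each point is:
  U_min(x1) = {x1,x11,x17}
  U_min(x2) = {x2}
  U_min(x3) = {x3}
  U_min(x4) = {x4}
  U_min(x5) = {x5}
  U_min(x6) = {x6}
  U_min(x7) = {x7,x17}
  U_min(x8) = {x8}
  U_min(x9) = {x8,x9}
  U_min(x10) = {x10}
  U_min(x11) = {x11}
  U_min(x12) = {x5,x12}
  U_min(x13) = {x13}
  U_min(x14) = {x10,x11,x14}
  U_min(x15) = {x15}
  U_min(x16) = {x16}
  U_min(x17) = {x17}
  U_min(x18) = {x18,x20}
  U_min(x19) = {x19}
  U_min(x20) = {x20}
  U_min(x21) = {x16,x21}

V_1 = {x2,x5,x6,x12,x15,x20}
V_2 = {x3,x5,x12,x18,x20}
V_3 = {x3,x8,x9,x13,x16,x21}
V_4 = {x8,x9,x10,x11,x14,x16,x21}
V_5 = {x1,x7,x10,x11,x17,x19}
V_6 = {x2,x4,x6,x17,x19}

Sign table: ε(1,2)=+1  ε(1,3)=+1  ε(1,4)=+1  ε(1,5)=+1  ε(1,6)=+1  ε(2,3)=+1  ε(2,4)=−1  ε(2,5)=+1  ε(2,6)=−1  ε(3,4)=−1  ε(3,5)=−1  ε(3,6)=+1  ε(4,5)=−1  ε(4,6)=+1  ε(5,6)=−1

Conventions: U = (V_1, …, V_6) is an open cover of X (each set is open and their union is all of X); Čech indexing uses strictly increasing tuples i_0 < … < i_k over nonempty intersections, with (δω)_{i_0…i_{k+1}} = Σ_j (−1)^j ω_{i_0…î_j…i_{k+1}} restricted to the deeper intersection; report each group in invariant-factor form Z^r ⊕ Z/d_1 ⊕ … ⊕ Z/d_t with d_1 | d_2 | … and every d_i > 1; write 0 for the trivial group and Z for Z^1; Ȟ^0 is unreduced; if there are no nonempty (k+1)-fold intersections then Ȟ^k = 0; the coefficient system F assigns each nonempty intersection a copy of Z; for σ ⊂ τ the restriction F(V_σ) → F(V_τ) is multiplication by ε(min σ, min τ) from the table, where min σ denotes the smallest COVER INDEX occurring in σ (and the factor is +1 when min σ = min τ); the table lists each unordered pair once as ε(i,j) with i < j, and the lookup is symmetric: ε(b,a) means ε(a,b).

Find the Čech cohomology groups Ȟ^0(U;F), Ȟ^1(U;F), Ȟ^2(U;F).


nerve simplices:
  V12={x5,x12,x20} V16={x2,x6} V23={x3} V34={x8,x9,x16,x21} V45={x10,x11} V56={x17,x19}
C dims 6,6; δ0: rk 6, SNF 1^5·2
degree 0: 6−6−0 = 0 → Ȟ^0 ≅ 0
degree 1: 6−0−6 = 0 plus torsion [2] → Ȟ^1 ≅ Z/2
degree 2: 0−0−0 = 0 → Ȟ^2 ≅ 0

Ȟ^0 ≅ 0; Ȟ^1 ≅ Z/2; Ȟ^2 ≅ 0


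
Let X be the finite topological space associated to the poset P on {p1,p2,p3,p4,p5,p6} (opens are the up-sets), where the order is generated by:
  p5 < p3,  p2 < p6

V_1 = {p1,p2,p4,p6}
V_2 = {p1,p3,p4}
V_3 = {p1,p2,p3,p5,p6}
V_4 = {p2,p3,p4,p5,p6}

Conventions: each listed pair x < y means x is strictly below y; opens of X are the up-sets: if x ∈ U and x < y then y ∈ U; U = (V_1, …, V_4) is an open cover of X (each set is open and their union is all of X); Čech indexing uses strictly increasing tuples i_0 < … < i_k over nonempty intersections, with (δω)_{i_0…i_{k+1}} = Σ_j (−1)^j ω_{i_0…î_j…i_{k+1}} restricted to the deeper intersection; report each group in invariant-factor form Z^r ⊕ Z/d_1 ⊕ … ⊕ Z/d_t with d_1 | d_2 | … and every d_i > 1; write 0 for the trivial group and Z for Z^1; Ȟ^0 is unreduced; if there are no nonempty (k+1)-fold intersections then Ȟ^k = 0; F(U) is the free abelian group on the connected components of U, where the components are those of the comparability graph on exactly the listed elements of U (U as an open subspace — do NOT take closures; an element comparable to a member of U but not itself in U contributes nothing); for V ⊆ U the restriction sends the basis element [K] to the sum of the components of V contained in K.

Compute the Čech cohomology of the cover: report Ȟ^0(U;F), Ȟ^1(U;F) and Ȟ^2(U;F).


Ȟ^0 = Z^4, Ȟ^1 = 0, Ȟ^2 = 0

nerve of the cover:
  V12={p1,p4} V13={p1,p2,p6} V14={p2,p4,p6} V23={p1,p3} V24={p3,p4} V34={p2,p3,p5,p6}
  V123={p1} V124={p4} V134={p2,p6} V234={p3}
components per intersection:
  V1: {p1} {p2,p6} {p4}
  V2: {p1} {p3} {p4}
  V3: {p1} {p2,p6} {p3,p5}
  V4: {p2,p6} {p3,p5} {p4}
  V12: {p1} {p4}
  V13: {p1} {p2,p6}
  V14: {p2,p6} {p4}
  V23: {p1} {p3}
  V24: {p3} {p4}
  V34: {p2,p6} {p3,p5}
  V123: {p1}
  V124: {p4}
  V134: {p2,p6}
  V234: {p3}
C dims 12,12,4; δ0: rk 8, SNF 1^8; δ1: rk 4, SNF 1^4
Ȟ^0 = (12 − 8) − 0 = 4, so Ȟ^0 ≅ Z^4
Ȟ^1 = (12 − 4) − 8 = 0, so Ȟ^1 ≅ 0
Ȟ^2 = (4 − 0) − 4 = 0, so Ȟ^2 ≅ 0


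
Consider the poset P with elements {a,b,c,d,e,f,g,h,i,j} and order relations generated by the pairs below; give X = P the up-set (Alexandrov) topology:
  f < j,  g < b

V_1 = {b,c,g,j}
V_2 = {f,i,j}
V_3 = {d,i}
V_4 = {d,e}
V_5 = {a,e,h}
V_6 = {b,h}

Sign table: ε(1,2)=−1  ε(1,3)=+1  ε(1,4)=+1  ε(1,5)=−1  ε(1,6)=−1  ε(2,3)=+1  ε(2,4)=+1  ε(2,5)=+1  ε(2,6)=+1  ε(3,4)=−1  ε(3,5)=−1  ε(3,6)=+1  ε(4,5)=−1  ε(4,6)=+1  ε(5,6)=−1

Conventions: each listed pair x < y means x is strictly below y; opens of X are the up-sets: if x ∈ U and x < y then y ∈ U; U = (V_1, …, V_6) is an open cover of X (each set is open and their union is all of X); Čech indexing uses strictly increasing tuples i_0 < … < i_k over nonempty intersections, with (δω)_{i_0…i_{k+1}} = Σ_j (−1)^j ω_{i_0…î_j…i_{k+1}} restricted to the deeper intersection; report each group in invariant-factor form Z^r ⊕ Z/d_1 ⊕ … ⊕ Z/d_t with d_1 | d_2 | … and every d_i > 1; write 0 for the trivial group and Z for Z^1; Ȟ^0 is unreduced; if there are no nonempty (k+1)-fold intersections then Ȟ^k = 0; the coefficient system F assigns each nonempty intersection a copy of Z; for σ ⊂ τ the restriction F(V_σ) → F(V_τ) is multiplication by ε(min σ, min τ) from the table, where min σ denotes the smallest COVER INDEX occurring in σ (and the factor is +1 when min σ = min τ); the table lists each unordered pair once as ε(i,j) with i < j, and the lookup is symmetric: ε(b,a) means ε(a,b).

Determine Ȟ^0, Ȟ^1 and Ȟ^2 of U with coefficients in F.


Ȟ^0(U;F) ≅ 0, Ȟ^1(U;F) ≅ Z/2 and Ȟ^2(U;F) ≅ 0

nerve simplices:
  V12={j} V16={b} V23={i} V34={d} V45={e} V56={h}
C dims 6,6; δ0: rk 6, SNF 1^5·2
degree 0: 6−6−0 = 0 → Ȟ^0 ≅ 0
degree 1: 6−0−6 = 0 plus torsion [2] → Ȟ^1 ≅ Z/2
degree 2: 0−0−0 = 0 → Ȟ^2 ≅ 0


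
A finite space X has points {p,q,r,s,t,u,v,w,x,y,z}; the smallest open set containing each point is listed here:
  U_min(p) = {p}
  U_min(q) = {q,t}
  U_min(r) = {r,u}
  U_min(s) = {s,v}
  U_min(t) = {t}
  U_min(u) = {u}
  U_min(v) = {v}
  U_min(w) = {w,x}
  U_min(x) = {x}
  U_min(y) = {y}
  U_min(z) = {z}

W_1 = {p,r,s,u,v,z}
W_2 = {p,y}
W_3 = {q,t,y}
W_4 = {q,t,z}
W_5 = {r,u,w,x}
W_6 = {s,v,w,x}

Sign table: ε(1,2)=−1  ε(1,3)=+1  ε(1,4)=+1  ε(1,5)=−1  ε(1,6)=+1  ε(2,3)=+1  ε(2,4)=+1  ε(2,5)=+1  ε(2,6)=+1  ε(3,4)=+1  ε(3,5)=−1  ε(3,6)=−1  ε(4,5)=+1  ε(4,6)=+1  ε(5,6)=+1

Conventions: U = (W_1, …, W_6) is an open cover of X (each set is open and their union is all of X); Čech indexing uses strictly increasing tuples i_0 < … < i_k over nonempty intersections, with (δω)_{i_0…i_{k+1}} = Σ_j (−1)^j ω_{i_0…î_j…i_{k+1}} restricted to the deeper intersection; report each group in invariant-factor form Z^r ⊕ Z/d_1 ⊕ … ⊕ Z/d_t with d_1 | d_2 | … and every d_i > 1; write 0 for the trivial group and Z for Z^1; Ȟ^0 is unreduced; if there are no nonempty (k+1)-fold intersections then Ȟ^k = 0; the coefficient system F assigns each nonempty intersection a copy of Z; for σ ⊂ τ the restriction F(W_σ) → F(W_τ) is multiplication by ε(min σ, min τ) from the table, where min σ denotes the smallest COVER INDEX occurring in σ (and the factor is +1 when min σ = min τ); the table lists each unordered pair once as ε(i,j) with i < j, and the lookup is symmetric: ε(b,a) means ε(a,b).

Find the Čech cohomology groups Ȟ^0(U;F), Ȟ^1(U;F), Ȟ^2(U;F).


Ȟ^0 = 0, Ȟ^1 = Z ⊕ Z/2, Ȟ^2 = 0

intersection data:
  W12={p} W14={z} W15={r,u} W16={s,v} W23={y} W34={q,t} W56={w,x}
C dims 6,7; δ0: rk 6, SNF 1^5·2
Ȟ^0 = (6 − 6) − 0 = 0, so Ȟ^0 ≅ 0
Ȟ^1 = (7 − 0) − 6 = 1 plus torsion [2], so Ȟ^1 ≅ Z ⊕ Z/2
Ȟ^2 = (0 − 0) − 0 = 0, so Ȟ^2 ≅ 0


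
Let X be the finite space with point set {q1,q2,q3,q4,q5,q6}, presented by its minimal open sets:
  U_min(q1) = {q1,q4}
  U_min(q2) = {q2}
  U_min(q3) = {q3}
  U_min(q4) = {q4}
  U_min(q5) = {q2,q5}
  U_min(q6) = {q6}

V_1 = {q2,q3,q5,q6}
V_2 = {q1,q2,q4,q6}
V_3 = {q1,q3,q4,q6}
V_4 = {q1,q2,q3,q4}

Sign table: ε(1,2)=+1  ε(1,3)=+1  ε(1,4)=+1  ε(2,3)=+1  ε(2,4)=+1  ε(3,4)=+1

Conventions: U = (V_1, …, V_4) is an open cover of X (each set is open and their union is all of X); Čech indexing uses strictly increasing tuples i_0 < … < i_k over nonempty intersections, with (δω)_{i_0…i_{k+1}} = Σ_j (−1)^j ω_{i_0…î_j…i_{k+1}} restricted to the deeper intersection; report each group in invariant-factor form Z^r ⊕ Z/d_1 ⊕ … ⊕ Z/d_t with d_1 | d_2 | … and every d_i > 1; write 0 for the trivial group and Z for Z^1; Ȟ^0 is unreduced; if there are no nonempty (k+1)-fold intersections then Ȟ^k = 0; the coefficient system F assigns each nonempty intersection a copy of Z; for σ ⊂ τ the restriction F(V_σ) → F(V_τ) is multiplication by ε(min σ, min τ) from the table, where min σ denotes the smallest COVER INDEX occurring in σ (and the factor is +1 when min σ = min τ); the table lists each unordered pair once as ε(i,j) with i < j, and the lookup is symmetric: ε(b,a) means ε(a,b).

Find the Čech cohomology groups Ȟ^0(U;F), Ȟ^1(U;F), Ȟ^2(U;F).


Ȟ^0 = Z,  Ȟ^1 = 0,  Ȟ^2 = Z

nonempty intersections:
  V12={q2,q6} V13={q3,q6} V14={q2,q3} V23={q1,q4,q6} V24={q1,q2,q4} V34={q1,q3,q4}
  V123={q6} V124={q2} V134={q3} V234={q1,q4}
C dims 4,6,4; δ0: rk 3, SNF 1^3; δ1: rk 3, SNF 1^3
Ȟ^0: (4−3)−0=1 ⇒ Z
Ȟ^1: (6−3)−3=0 ⇒ 0
Ȟ^2: (4−0)−3=1 ⇒ Z


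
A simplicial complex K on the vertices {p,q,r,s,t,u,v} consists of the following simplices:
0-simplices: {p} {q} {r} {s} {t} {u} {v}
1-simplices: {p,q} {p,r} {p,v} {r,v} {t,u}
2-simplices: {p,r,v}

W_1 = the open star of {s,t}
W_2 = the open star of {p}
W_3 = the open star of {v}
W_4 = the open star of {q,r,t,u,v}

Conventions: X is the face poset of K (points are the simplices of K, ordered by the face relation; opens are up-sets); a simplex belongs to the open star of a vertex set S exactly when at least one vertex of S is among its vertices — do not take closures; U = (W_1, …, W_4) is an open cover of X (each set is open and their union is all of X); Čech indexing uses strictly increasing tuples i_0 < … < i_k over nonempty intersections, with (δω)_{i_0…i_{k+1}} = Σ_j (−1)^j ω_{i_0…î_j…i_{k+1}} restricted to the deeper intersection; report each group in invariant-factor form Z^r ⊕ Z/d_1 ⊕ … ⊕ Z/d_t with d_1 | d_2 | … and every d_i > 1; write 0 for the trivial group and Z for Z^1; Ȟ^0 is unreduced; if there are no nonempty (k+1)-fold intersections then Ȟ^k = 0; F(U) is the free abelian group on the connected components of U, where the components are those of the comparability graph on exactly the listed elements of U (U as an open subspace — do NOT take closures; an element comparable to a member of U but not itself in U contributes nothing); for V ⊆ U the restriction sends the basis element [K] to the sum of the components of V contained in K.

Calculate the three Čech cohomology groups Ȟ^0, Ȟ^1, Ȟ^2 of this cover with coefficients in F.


nonempty intersections:
  W1={{s},{t},{t,u}} W2={{p},{p,q},{p,r},{p,v},{p,r,v}} W3={{v},{p,v},{r,v},{p,r,v}} W4={{q},{r},{t},{u},{v},{p,q},{p,r},{p,v},{r,v},{t,u},{p,r,v}}
  W14={{t},{t,u}} W23={{p,v},{p,r,v}} W24={{p,q},{p,r},{p,v},{p,r,v}} W34={{v},{p,v},{r,v},{p,r,v}}
  W234={{p,v},{p,r,v}}
components per intersection:
  W1: {{s}} {{t},{t,u}}
  W2: {{p},{p,q},{p,r},{p,v},{p,r,v}}
  W3: {{v},{p,v},{r,v},{p,r,v}}
  W4: {{q},{p,q}} {{r},{v},{p,r},{p,v},{r,v},{p,r,v}} {{t},{u},{t,u}}
  W14: {{t},{t,u}}
  W23: {{p,v},{p,r,v}}
  W24: {{p,q}} {{p,r},{p,v},{p,r,v}}
  W34: {{v},{p,v},{r,v},{p,r,v}}
  W234: {{p,v},{p,r,v}}
C dims 7,5,1; δ0: rk 4, SNF 1^4; δ1: rk 1, SNF 1^1
Ȟ^0: (7−4)−0=3 ⇒ Z^3
Ȟ^1: (5−1)−4=0 ⇒ 0
Ȟ^2: (1−0)−1=0 ⇒ 0

Ȟ^0(U;F) ≅ Z^3; Ȟ^1(U;F) ≅ 0; Ȟ^2(U;F) ≅ 0


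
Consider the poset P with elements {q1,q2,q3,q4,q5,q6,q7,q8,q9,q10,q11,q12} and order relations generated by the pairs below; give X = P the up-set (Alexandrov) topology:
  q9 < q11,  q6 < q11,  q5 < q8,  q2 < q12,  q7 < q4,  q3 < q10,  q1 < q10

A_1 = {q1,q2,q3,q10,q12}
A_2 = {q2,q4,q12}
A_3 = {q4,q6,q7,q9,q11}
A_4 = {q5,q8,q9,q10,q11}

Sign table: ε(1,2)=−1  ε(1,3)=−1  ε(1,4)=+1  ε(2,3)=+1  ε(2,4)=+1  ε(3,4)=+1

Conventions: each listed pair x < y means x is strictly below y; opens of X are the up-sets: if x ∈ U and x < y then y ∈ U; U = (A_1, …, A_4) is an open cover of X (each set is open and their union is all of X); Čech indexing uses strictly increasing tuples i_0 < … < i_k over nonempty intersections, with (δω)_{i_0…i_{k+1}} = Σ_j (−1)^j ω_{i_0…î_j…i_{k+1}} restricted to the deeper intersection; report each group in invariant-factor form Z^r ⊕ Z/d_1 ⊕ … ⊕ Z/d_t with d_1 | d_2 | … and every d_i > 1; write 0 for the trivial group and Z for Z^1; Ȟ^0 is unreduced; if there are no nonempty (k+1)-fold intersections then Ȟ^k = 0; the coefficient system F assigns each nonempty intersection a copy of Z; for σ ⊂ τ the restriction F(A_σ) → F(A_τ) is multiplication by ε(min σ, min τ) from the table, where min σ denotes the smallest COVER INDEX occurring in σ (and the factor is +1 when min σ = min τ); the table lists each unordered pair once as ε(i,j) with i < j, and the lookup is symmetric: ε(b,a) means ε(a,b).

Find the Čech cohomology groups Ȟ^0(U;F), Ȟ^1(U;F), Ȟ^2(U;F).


Ȟ^0(U;F) ≅ 0; Ȟ^1(U;F) ≅ Z/2; Ȟ^2(U;F) ≅ 0

nonempty overlaps:
  A12={q2,q12} A14={q10} A23={q4} A34={q9,q11}
C dims 4,4; δ0: rk 4, SNF 1^3·2
degree 0: 4−4−0 = 0 → Ȟ^0 ≅ 0
degree 1: 4−0−4 = 0 plus torsion [2] → Ȟ^1 ≅ Z/2
degree 2: 0−0−0 = 0 → Ȟ^2 ≅ 0


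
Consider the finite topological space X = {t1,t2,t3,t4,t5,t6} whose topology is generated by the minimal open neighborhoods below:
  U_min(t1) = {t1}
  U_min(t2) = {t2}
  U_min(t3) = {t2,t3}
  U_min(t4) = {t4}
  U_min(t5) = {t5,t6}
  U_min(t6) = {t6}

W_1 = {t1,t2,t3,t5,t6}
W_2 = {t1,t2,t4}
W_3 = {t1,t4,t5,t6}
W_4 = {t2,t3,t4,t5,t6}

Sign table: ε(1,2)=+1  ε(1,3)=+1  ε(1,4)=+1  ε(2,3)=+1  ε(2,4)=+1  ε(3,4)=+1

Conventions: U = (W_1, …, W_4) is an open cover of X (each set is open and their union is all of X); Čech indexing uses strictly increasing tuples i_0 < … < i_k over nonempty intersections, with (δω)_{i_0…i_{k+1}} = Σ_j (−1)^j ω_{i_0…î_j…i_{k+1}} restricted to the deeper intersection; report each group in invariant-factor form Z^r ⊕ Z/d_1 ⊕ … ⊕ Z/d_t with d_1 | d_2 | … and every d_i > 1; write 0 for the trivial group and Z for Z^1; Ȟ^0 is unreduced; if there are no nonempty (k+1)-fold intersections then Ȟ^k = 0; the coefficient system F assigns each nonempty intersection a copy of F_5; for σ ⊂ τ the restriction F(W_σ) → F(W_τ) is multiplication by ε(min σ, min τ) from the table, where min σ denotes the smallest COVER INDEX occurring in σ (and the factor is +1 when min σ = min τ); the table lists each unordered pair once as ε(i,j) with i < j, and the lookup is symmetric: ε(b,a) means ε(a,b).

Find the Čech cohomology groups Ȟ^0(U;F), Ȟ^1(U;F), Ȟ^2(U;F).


nonempty overlaps:
  W12={t1,t2} W13={t1,t5,t6} W14={t2,t3,t5,t6} W23={t1,t4} W24={t2,t4} W34={t4,t5,t6}
  W123={t1} W124={t2} W134={t5,t6} W234={t4}
C dims 4,6,4; δ0: rk_F5 3; δ1: rk_F5 3
degree 0: 4−3−0 = 1 → Ȟ^0 ≅ Z/5
degree 1: 6−3−3 = 0 → Ȟ^1 ≅ 0
degree 2: 4−0−3 = 1 → Ȟ^2 ≅ Z/5

Ȟ^0 ≅ Z/5,  Ȟ^1 ≅ 0,  Ȟ^2 ≅ Z/5


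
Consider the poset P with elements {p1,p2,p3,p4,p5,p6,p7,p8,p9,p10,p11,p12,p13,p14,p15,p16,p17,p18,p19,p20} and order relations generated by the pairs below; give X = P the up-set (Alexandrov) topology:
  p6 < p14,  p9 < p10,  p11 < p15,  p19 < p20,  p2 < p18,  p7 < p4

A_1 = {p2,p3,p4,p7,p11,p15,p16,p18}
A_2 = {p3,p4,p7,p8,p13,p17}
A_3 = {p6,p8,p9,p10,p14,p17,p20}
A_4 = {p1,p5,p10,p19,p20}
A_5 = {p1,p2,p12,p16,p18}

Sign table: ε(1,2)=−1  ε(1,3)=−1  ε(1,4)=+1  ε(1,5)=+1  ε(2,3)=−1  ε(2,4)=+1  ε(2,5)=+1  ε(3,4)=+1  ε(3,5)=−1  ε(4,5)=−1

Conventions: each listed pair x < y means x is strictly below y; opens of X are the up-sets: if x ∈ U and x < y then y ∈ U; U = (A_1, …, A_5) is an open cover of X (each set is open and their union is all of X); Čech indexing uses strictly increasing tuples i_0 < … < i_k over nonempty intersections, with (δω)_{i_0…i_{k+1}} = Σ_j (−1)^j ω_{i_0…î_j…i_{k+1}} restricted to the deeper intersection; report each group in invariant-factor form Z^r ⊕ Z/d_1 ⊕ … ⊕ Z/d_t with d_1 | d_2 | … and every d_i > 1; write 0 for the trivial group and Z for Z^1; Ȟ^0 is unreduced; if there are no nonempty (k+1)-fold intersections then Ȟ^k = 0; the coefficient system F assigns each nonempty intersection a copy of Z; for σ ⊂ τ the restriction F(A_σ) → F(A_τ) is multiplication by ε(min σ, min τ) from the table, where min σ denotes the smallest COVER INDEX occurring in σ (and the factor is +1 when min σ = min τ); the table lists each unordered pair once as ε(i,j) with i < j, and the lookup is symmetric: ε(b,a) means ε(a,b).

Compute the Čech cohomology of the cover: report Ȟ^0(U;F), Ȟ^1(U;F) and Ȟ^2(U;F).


Ȟ^0 = 0, Ȟ^1 = Z/2, Ȟ^2 = 0

nonempty intersections:
  A12={p3,p4,p7} A15={p2,p16,p18} A23={p8,p17} A34={p10,p20} A45={p1}
C dims 5,5; δ0: rk 5, SNF 1^4·2
Ȟ^0: (5−5)−0=0 ⇒ 0
Ȟ^1: (5−0)−5=0 plus torsion [2] ⇒ Z/2
Ȟ^2: (0−0)−0=0 ⇒ 0


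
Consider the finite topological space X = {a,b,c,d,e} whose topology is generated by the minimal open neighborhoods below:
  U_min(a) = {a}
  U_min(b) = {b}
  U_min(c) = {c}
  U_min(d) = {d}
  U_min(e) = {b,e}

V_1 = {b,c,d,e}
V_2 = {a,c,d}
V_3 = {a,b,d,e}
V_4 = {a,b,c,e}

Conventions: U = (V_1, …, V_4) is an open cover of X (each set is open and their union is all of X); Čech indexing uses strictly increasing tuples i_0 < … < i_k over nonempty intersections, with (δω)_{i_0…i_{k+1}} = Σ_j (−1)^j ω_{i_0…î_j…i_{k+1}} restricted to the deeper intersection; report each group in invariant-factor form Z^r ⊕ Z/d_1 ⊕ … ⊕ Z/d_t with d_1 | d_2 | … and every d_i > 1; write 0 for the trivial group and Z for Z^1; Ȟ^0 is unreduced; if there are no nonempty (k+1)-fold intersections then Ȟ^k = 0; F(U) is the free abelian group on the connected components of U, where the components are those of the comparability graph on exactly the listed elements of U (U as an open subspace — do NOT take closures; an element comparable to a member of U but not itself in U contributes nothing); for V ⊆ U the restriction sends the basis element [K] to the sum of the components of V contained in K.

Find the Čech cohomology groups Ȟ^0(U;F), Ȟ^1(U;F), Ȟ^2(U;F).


cover nerve:
  V12={c,d} V13={b,d,e} V14={b,c,e} V23={a,d} V24={a,c} V34={a,b,e}
  V123={d} V124={c} V134={b,e} V234={a}
components per intersection:
  V1: {b,e} {c} {d}
  V2: {a} {c} {d}
  V3: {a} {b,e} {d}
  V4: {a} {b,e} {c}
  V12: {c} {d}
  V13: {b,e} {d}
  V14: {b,e} {c}
  V23: {a} {d}
  V24: {a} {c}
  V34: {a} {b,e}
  V123: {d}
  V124: {c}
  V134: {b,e}
  V234: {a}
C dims 12,12,4; δ0: rk 8, SNF 1^8; δ1: rk 4, SNF 1^4
Ȟ^0: (12−8)−0=4 ⇒ Z^4
Ȟ^1: (12−4)−8=0 ⇒ 0
Ȟ^2: (4−0)−4=0 ⇒ 0

Ȟ^0 ≅ Z^4, Ȟ^1 ≅ 0 and Ȟ^2 ≅ 0


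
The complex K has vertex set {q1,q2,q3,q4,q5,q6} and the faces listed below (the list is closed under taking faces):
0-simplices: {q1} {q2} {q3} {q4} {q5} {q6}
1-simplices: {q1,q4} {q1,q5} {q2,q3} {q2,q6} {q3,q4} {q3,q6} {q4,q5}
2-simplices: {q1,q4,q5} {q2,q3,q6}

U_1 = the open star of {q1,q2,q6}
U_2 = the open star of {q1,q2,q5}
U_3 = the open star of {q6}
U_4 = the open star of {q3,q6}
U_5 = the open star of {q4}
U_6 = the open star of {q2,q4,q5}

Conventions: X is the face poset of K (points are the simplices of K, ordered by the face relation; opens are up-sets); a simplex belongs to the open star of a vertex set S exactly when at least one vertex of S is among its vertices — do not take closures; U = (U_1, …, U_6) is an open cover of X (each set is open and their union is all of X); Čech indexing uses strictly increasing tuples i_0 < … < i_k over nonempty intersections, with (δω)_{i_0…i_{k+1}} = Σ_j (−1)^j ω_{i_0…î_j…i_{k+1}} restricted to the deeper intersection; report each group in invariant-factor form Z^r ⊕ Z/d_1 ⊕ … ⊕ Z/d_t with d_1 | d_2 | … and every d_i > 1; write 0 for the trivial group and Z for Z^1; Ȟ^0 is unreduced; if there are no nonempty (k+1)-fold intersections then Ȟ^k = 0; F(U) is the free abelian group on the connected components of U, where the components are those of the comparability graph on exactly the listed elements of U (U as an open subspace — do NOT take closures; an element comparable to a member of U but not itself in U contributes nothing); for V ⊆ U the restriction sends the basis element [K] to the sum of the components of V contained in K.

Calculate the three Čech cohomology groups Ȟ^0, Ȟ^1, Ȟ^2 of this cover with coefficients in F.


nonempty intersections:
  U1={{q1},{q2},{q6},{q1,q4},{q1,q5},{q2,q3},{q2,q6},{q3,q6},{q1,q4,q5},{q2,q3,q6}} U2={{q1},{q2},{q5},{q1,q4},{q1,q5},{q2,q3},{q2,q6},{q4,q5},{q1,q4,q5},{q2,q3,q6}} U3={{q6},{q2,q6},{q3,q6},{q2,q3,q6}} U4={{q3},{q6},{q2,q3},{q2,q6},{q3,q4},{q3,q6},{q2,q3,q6}} U5={{q4},{q1,q4},{q3,q4},{q4,q5},{q1,q4,q5}} U6={{q2},{q4},{q5},{q1,q4},{q1,q5},{q2,q3},{q2,q6},{q3,q4},{q4,q5},{q1,q4,q5},{q2,q3,q6}}
  U12={{q1},{q2},{q1,q4},{q1,q5},{q2,q3},{q2,q6},{q1,q4,q5},{q2,q3,q6}} U13={{q6},{q2,q6},{q3,q6},{q2,q3,q6}} U14={{q6},{q2,q3},{q2,q6},{q3,q6},{q2,q3,q6}} U15={{q1,q4},{q1,q4,q5}} U16={{q2},{q1,q4},{q1,q5},{q2,q3},{q2,q6},{q1,q4,q5},{q2,q3,q6}} U23={{q2,q6},{q2,q3,q6}} U24={{q2,q3},{q2,q6},{q2,q3,q6}} U25={{q1,q4},{q4,q5},{q1,q4,q5}} U26={{q2},{q5},{q1,q4},{q1,q5},{q2,q3},{q2,q6},{q4,q5},{q1,q4,q5},{q2,q3,q6}} U34={{q6},{q2,q6},{q3,q6},{q2,q3,q6}} U36={{q2,q6},{q2,q3,q6}} U45={{q3,q4}} U46={{q2,q3},{q2,q6},{q3,q4},{q2,q3,q6}} U56={{q4},{q1,q4},{q3,q4},{q4,q5},{q1,q4,q5}}
  U123={{q2,q6},{q2,q3,q6}} U124={{q2,q3},{q2,q6},{q2,q3,q6}} U125={{q1,q4},{q1,q4,q5}} U126={{q2},{q1,q4},{q1,q5},{q2,q3},{q2,q6},{q1,q4,q5},{q2,q3,q6}} U134={{q6},{q2,q6},{q3,q6},{q2,q3,q6}} U136={{q2,q6},{q2,q3,q6}} U146={{q2,q3},{q2,q6},{q2,q3,q6}} U156={{q1,q4},{q1,q4,q5}} U234={{q2,q6},{q2,q3,q6}} U236={{q2,q6},{q2,q3,q6}} U246={{q2,q3},{q2,q6},{q2,q3,q6}} U256={{q1,q4},{q4,q5},{q1,q4,q5}} U346={{q2,q6},{q2,q3,q6}} U456={{q3,q4}}
  U1234={{q2,q6},{q2,q3,q6}} U1236={{q2,q6},{q2,q3,q6}} U1246={{q2,q3},{q2,q6},{q2,q3,q6}} U1256={{q1,q4},{q1,q4,q5}} U1346={{q2,q6},{q2,q3,q6}} U2346={{q2,q6},{q2,q3,q6}}
  U12346={{q2,q6},{q2,q3,q6}}
components per intersection:
  U1: {{q1},{q1,q4},{q1,q5},{q1,q4,q5}} {{q2},{q6},{q2,q3},{q2,q6},{q3,q6},{q2,q3,q6}}
  U2: {{q1},{q5},{q1,q4},{q1,q5},{q4,q5},{q1,q4,q5}} {{q2},{q2,q3},{q2,q6},{q2,q3,q6}}
  U3: {{q6},{q2,q6},{q3,q6},{q2,q3,q6}}
  U4: {{q3},{q6},{q2,q3},{q2,q6},{q3,q4},{q3,q6},{q2,q3,q6}}
  U5: {{q4},{q1,q4},{q3,q4},{q4,q5},{q1,q4,q5}}
  U6: {{q2},{q2,q3},{q2,q6},{q2,q3,q6}} {{q4},{q5},{q1,q4},{q1,q5},{q3,q4},{q4,q5},{q1,q4,q5}}
  U12: {{q1},{q1,q4},{q1,q5},{q1,q4,q5}} {{q2},{q2,q3},{q2,q6},{q2,q3,q6}}
  U13: {{q6},{q2,q6},{q3,q6},{q2,q3,q6}}
  U14: {{q6},{q2,q3},{q2,q6},{q3,q6},{q2,q3,q6}}
  U15: {{q1,q4},{q1,q4,q5}}
  U16: {{q2},{q2,q3},{q2,q6},{q2,q3,q6}} {{q1,q4},{q1,q5},{q1,q4,q5}}
  U23: {{q2,q6},{q2,q3,q6}}
  U24: {{q2,q3},{q2,q6},{q2,q3,q6}}
  U25: {{q1,q4},{q4,q5},{q1,q4,q5}}
  U26: {{q2},{q2,q3},{q2,q6},{q2,q3,q6}} {{q5},{q1,q4},{q1,q5},{q4,q5},{q1,q4,q5}}
  U34: {{q6},{q2,q6},{q3,q6},{q2,q3,q6}}
  U36: {{q2,q6},{q2,q3,q6}}
  U45: {{q3,q4}}
  U46: {{q2,q3},{q2,q6},{q2,q3,q6}} {{q3,q4}}
  U56: {{q4},{q1,q4},{q3,q4},{q4,q5},{q1,q4,q5}}
  U123: {{q2,q6},{q2,q3,q6}}
  U124: {{q2,q3},{q2,q6},{q2,q3,q6}}
  U125: {{q1,q4},{q1,q4,q5}}
  U126: {{q2},{q2,q3},{q2,q6},{q2,q3,q6}} {{q1,q4},{q1,q5},{q1,q4,q5}}
  U134: {{q6},{q2,q6},{q3,q6},{q2,q3,q6}}
  U136: {{q2,q6},{q2,q3,q6}}
  U146: {{q2,q3},{q2,q6},{q2,q3,q6}}
  U156: {{q1,q4},{q1,q4,q5}}
  U234: {{q2,q6},{q2,q3,q6}}
  U236: {{q2,q6},{q2,q3,q6}}
  U246: {{q2,q3},{q2,q6},{q2,q3,q6}}
  U256: {{q1,q4},{q4,q5},{q1,q4,q5}}
  U346: {{q2,q6},{q2,q3,q6}}
  U456: {{q3,q4}}
  U1234: {{q2,q6},{q2,q3,q6}}
  U1236: {{q2,q6},{q2,q3,q6}}
  U1246: {{q2,q3},{q2,q6},{q2,q3,q6}}
  U1256: {{q1,q4},{q1,q4,q5}}
  U1346: {{q2,q6},{q2,q3,q6}}
  U2346: {{q2,q6},{q2,q3,q6}}
  U12346: {{q2,q6},{q2,q3,q6}}
C dims 9,18,15,6; δ0: rk 8, SNF 1^8; δ1: rk 10, SNF 1^10; δ2: rk 5, SNF 1^5
Ȟ^0: (9−8)−0=1 ⇒ Z
Ȟ^1: (18−10)−8=0 ⇒ 0
Ȟ^2: (15−5)−10=0 ⇒ 0

Ȟ^0(U;F) ≅ Z, Ȟ^1(U;F) ≅ 0, Ȟ^2(U;F) ≅ 0


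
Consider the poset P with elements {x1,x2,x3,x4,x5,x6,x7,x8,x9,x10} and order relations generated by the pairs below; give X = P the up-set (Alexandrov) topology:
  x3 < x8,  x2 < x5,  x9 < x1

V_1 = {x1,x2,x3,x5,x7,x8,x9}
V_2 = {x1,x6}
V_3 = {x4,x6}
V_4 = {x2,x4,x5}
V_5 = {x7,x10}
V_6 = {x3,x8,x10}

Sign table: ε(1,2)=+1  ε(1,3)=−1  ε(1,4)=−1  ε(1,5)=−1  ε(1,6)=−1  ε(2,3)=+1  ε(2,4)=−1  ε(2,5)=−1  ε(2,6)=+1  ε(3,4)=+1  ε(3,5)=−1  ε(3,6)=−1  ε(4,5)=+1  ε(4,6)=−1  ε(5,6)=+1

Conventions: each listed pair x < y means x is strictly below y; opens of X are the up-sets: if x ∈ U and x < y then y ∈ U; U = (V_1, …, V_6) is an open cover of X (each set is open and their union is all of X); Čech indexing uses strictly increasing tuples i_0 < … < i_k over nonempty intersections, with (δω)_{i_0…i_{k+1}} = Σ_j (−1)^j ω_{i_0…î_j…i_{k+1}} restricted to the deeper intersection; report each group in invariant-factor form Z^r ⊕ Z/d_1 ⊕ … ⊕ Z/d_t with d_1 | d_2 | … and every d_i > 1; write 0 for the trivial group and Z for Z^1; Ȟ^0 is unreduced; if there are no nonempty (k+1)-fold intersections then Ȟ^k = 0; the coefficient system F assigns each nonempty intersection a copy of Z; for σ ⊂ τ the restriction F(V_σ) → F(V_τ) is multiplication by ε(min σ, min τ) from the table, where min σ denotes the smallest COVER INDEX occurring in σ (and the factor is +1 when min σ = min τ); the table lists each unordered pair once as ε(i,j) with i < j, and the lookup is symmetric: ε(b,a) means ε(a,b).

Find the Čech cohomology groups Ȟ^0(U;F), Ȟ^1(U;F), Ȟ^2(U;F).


nonempty overlaps:
  V12={x1} V14={x2,x5} V15={x7} V16={x3,x8} V23={x6} V34={x4} V56={x10}
C dims 6,7; δ0: rk 6, SNF 1^5·2
degree 0: 6−6−0 = 0 → Ȟ^0 ≅ 0
degree 1: 7−0−6 = 1 plus torsion [2] → Ȟ^1 ≅ Z ⊕ Z/2
degree 2: 0−0−0 = 0 → Ȟ^2 ≅ 0

Ȟ^0 ≅ 0,  Ȟ^1 ≅ Z ⊕ Z/2,  Ȟ^2 ≅ 0


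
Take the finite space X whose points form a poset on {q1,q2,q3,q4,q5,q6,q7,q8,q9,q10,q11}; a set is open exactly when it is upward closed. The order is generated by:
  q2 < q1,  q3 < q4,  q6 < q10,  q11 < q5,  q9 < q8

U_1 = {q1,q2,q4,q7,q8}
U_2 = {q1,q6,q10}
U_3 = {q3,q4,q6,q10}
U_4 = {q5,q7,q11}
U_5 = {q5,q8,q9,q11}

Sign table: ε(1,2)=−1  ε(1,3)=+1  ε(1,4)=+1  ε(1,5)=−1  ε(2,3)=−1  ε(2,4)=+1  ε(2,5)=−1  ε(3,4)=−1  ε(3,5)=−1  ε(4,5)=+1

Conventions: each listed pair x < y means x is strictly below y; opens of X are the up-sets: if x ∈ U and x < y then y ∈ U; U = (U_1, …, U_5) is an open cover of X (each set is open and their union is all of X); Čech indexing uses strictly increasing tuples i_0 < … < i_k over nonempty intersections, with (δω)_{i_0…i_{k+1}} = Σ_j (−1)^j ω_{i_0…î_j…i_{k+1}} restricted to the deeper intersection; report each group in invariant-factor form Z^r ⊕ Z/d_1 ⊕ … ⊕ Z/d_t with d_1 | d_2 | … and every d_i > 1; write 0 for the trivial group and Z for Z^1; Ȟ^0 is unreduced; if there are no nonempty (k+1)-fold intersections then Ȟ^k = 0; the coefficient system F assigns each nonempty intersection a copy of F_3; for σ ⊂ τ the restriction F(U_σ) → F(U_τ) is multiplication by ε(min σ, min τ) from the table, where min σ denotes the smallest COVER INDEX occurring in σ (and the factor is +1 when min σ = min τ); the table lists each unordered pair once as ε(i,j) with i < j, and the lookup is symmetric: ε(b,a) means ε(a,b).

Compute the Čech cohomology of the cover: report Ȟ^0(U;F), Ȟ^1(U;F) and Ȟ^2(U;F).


Ȟ^0(U;F) ≅ 0, Ȟ^1(U;F) ≅ Z/3, Ȟ^2(U;F) ≅ 0

nonempty intersections:
  U12={q1} U13={q4} U14={q7} U15={q8} U23={q6,q10} U45={q5,q11}
C dims 5,6; δ0: rk_F3 5
Ȟ^0: (5−5)−0=0 ⇒ 0
Ȟ^1: (6−0)−5=1 ⇒ Z/3
Ȟ^2: (0−0)−0=0 ⇒ 0


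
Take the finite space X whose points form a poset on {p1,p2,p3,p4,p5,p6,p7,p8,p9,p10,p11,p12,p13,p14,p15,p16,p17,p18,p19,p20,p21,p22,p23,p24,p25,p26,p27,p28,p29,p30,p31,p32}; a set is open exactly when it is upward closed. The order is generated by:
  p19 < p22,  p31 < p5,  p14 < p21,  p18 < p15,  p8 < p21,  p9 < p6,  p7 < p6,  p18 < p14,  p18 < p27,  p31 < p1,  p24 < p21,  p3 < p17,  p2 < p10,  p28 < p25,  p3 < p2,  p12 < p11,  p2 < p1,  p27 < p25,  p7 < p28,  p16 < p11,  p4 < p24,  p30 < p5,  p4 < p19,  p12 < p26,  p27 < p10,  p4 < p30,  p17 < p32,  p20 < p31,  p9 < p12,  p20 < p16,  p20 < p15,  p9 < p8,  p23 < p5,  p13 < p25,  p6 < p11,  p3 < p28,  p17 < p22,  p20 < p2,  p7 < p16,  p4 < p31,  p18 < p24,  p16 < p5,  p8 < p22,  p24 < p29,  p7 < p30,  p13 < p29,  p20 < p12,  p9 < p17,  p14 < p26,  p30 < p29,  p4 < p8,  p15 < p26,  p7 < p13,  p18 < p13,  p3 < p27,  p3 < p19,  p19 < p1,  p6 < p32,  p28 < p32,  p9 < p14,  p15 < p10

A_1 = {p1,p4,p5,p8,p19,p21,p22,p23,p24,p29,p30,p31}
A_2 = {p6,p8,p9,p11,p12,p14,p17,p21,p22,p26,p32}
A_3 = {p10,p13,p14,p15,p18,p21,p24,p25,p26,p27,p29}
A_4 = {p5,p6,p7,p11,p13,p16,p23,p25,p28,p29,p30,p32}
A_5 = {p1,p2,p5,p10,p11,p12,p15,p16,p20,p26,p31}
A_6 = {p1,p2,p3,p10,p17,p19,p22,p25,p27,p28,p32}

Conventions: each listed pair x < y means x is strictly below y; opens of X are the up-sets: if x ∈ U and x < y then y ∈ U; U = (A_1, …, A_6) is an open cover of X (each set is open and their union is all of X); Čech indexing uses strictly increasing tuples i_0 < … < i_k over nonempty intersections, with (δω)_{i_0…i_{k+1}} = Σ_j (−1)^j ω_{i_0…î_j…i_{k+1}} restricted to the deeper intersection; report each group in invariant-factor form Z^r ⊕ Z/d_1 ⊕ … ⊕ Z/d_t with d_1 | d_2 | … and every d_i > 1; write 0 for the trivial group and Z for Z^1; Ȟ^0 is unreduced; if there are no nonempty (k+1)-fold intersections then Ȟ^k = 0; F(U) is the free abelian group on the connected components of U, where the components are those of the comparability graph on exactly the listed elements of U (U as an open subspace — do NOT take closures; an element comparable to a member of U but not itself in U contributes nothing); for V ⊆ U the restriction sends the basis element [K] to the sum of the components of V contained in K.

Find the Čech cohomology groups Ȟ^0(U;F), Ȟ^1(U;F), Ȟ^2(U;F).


intersection data:
  A12={p8,p21,p22} A13={p21,p24,p29} A14={p5,p23,p29,p30} A15={p1,p5,p31} A16={p1,p19,p22} A23={p14,p21,p26} A24={p6,p11,p32} A25={p11,p12,p26} A26={p17,p22,p32} A34={p13,p25,p29} A35={p10,p15,p26} A36={p10,p25,p27} A45={p5,p11,p16} A46={p25,p28,p32} A56={p1,p2,p10}
  A123={p21} A126={p22} A134={p29} A145={p5} A156={p1} A235={p26} A245={p11} A246={p32} A346={p25} A356={p10}
components per intersection:
  A1: {p1,p4,p5,p8,p19,p21,p22,p23,p24,p29,p30,p31}
  A2: {p6,p8,p9,p11,p12,p14,p17,p21,p22,p26,p32}
  A3: {p10,p13,p14,p15,p18,p21,p24,p25,p26,p27,p29}
  A4: {p5,p6,p7,p11,p13,p16,p23,p25,p28,p29,p30,p32}
  A5: {p1,p2,p5,p10,p11,p12,p15,p16,p20,p26,p31}
  A6: {p1,p2,p3,p10,p17,p19,p22,p25,p27,p28,p32}
  A12: {p8,p21,p22}
  A13: {p21,p24,p29}
  A14: {p5,p23,p29,p30}
  A15: {p1,p5,p31}
  A16: {p1,p19,p22}
  A23: {p14,p21,p26}
  A24: {p6,p11,p32}
  A25: {p11,p12,p26}
  A26: {p17,p22,p32}
  A34: {p13,p25,p29}
  A35: {p10,p15,p26}
  A36: {p10,p25,p27}
  A45: {p5,p11,p16}
  A46: {p25,p28,p32}
  A56: {p1,p2,p10}
  A123: {p21}
  A126: {p22}
  A134: {p29}
  A145: {p5}
  A156: {p1}
  A235: {p26}
  A245: {p11}
  A246: {p32}
  A346: {p25}
  A356: {p10}
C dims 6,15,10; δ0: rk 5, SNF 1^5; δ1: rk 10, SNF 1^9·2
Ȟ^0 = (6 − 5) − 0 = 1, so Ȟ^0 ≅ Z
Ȟ^1 = (15 − 10) − 5 = 0, so Ȟ^1 ≅ 0
Ȟ^2 = (10 − 0) − 10 = 0 plus torsion [2], so Ȟ^2 ≅ Z/2

Ȟ^0 = Z, Ȟ^1 = 0 and Ȟ^2 = Z/2


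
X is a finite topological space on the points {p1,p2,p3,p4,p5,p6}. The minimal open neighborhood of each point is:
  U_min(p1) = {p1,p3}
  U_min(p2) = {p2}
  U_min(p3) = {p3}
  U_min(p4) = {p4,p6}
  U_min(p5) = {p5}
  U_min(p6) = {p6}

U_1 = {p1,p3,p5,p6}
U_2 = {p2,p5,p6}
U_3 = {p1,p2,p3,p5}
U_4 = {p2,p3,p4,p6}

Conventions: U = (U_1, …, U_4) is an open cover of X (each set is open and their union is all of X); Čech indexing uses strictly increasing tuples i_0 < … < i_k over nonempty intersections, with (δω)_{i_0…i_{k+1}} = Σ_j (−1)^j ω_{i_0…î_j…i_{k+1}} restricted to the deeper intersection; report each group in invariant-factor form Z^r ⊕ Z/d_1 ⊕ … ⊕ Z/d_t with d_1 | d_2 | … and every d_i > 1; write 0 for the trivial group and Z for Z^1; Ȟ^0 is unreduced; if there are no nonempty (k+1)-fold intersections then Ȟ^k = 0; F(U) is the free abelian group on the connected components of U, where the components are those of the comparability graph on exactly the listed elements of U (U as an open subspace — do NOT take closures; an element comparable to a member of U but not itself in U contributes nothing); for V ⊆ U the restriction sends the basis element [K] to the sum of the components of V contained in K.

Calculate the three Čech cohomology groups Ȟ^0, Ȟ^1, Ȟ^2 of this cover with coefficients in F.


nonempty intersections:
  U12={p5,p6} U13={p1,p3,p5} U14={p3,p6} U23={p2,p5} U24={p2,p6} U34={p2,p3}
  U123={p5} U124={p6} U134={p3} U234={p2}
components per intersection:
  U1: {p1,p3} {p5} {p6}
  U2: {p2} {p5} {p6}
  U3: {p1,p3} {p2} {p5}
  U4: {p2} {p3} {p4,p6}
  U12: {p5} {p6}
  U13: {p1,p3} {p5}
  U14: {p3} {p6}
  U23: {p2} {p5}
  U24: {p2} {p6}
  U34: {p2} {p3}
  U123: {p5}
  U124: {p6}
  U134: {p3}
  U234: {p2}
C dims 12,12,4; δ0: rk 8, SNF 1^8; δ1: rk 4, SNF 1^4
Ȟ^0: (12−8)−0=4 ⇒ Z^4
Ȟ^1: (12−4)−8=0 ⇒ 0
Ȟ^2: (4−0)−4=0 ⇒ 0

Ȟ^0(U;F) ≅ Z^4, Ȟ^1(U;F) ≅ 0, Ȟ^2(U;F) ≅ 0


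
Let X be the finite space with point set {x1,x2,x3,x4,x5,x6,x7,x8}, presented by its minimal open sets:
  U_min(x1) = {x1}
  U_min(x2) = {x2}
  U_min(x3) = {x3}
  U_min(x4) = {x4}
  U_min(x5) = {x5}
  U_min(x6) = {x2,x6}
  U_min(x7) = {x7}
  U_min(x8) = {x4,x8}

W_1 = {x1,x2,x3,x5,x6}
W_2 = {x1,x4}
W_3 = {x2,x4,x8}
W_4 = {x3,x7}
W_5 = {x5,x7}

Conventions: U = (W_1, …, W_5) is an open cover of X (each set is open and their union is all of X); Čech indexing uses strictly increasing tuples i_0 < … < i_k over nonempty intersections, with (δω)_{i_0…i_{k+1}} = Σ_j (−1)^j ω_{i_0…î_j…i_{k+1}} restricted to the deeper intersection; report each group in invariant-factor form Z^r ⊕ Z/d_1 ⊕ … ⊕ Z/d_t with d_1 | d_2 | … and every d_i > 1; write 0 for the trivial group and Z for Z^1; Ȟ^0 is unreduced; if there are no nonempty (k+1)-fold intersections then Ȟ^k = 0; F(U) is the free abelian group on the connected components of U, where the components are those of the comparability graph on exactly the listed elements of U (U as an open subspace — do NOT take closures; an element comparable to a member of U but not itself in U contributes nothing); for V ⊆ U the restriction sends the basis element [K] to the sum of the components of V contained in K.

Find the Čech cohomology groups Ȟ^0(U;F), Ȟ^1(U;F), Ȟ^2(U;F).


Ȟ^0 ≅ Z^6, Ȟ^1 ≅ 0 and Ȟ^2 ≅ 0

nerve of the cover:
  W12={x1} W13={x2} W14={x3} W15={x5} W23={x4} W45={x7}
components per intersection:
  W1: {x1} {x2,x6} {x3} {x5}
  W2: {x1} {x4}
  W3: {x2} {x4,x8}
  W4: {x3} {x7}
  W5: {x5} {x7}
  W12: {x1}
  W13: {x2}
  W14: {x3}
  W15: {x5}
  W23: {x4}
  W45: {x7}
C dims 12,6; δ0: rk 6, SNF 1^6
Ȟ^0 = (12 − 6) − 0 = 6, so Ȟ^0 ≅ Z^6
Ȟ^1 = (6 − 0) − 6 = 0, so Ȟ^1 ≅ 0
Ȟ^2 = (0 − 0) − 0 = 0, so Ȟ^2 ≅ 0
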